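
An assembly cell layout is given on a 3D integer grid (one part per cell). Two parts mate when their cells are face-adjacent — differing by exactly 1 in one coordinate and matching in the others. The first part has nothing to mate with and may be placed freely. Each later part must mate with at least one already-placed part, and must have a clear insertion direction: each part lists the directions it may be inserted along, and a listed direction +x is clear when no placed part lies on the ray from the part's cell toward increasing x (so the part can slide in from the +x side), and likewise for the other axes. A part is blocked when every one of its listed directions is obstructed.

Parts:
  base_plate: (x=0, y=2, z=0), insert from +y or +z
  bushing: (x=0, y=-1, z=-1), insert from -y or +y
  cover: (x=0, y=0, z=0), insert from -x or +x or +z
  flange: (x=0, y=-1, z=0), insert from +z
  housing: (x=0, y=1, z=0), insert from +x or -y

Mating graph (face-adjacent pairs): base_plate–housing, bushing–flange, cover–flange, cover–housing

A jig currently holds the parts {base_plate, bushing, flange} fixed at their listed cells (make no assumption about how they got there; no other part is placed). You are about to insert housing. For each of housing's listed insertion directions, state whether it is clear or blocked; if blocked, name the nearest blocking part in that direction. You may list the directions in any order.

+x: clear; -y: blocked by flange

+x: ray from housing(0, 1, 0) has no placed part ⇒ clear
-y: nearest on ray is flange@(0, -1, 0) ⇒ blocked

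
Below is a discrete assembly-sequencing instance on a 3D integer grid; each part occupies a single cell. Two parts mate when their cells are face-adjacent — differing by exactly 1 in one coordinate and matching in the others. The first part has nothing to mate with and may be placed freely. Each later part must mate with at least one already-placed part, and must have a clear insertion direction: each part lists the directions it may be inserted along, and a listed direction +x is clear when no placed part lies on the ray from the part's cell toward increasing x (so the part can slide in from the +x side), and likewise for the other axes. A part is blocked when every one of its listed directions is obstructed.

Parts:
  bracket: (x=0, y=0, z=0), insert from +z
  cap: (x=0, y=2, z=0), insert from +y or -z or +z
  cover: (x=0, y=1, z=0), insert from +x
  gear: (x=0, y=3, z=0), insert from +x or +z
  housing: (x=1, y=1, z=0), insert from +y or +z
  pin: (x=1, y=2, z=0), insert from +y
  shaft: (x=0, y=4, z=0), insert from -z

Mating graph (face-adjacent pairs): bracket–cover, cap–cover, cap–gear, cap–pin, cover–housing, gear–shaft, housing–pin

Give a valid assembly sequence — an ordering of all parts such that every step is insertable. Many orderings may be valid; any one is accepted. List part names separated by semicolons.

1. cap@(0, 2, 0) [+y clear] — {cap}
2. pin@(1, 2, 0) [+y clear] — {cap, pin}
3. gear@(0, 3, 0) [+x clear] — {cap, gear, pin}
4. shaft@(0, 4, 0) [-z clear] — {cap, gear, pin, shaft}
5. cover@(0, 1, 0) [+x clear] — {cap, cover, gear, pin, shaft}
6. bracket@(0, 0, 0) [+z clear] — {bracket, cap, cover, gear, pin, shaft}
7. housing@(1, 1, 0) [+z clear] — {bracket, cap, cover, gear, housing, pin, shaft}

cap; pin; gear; shaft; cover; bracket; housing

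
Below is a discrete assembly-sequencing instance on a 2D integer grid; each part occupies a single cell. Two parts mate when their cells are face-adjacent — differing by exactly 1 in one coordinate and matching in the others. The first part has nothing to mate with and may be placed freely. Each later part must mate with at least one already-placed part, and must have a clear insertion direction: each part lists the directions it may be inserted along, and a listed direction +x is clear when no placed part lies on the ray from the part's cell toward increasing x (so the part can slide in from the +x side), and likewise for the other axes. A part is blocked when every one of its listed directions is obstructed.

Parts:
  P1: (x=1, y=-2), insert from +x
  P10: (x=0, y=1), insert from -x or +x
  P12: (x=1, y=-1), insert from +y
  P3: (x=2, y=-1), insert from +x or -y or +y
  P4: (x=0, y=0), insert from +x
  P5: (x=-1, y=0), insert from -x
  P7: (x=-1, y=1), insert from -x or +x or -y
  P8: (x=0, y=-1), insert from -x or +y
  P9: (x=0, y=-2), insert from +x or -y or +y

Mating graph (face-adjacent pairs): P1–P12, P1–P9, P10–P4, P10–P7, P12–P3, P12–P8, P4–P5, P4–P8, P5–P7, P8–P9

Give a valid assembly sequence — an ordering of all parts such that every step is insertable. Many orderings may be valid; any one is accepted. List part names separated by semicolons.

P5; P4; P8; P10; P7; P9; P1; P12; P3

1. P5@(-1, 0) [-x clear] — {P5}
2. P4@(0, 0) [+x clear] — {P4, P5}
3. P8@(0, -1) [-x clear] — {P4, P5, P8}
4. P10@(0, 1) [-x clear] — {P10, P4, P5, P8}
5. P7@(-1, 1) [-x clear] — {P10, P4, P5, P7, P8}
6. P9@(0, -2) [+x clear] — {P10, P4, P5, P7, P8, P9}
7. P1@(1, -2) [+x clear] — {P1, P10, P4, P5, P7, P8, P9}
8. P12@(1, -1) [+y clear] — {P1, P10, P12, P4, P5, P7, P8, P9}
9. P3@(2, -1) [+x clear] — {P1, P10, P12, P3, P4, P5, P7, P8, P9}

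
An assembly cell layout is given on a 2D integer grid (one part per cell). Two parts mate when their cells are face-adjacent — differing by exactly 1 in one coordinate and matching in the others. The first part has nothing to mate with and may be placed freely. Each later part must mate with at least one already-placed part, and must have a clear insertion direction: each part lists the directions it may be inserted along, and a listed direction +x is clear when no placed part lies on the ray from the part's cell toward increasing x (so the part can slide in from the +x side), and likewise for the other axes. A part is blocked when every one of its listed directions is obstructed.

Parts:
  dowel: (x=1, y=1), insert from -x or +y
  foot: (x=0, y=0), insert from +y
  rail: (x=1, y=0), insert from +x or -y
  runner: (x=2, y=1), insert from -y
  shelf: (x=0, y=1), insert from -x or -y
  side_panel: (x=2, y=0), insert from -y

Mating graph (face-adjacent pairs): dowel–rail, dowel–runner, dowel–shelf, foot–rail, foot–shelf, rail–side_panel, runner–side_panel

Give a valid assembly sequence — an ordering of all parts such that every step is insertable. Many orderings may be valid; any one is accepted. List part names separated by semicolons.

runner; dowel; rail; foot; side_panel; shelf

1. runner@(2, 1) [-y clear] — {runner}
2. dowel@(1, 1) [-x clear] — {dowel, runner}
3. rail@(1, 0) [+x clear] — {dowel, rail, runner}
4. foot@(0, 0) [+y clear] — {dowel, foot, rail, runner}
5. side_panel@(2, 0) [-y clear] — {dowel, foot, rail, runner, side_panel}
6. shelf@(0, 1) [-x clear] — {dowel, foot, rail, runner, shelf, side_panel}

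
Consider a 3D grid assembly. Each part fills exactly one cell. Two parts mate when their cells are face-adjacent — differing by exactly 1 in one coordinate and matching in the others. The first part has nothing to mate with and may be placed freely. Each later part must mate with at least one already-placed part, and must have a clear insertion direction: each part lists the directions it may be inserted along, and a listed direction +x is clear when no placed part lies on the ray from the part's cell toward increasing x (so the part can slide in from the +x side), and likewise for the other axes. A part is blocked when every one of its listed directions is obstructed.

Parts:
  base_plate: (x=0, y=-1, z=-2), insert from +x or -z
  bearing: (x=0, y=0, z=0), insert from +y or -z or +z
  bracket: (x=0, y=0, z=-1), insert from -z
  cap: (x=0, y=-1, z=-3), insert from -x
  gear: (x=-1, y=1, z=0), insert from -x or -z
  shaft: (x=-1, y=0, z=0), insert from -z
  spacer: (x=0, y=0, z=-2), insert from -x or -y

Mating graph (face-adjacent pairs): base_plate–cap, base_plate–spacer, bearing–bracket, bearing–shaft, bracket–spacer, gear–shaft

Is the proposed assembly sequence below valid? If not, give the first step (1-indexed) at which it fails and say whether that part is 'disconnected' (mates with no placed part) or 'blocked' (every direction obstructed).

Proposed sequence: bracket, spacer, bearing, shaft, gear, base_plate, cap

1. bracket@(0, 0, -1) [-z clear] — {bracket}
2. spacer@(0, 0, -2) [-x clear] — {bracket, spacer}
3. bearing@(0, 0, 0) [+y clear] — {bearing, bracket, spacer}
4. shaft@(-1, 0, 0) [-z clear] — {bearing, bracket, shaft, spacer}
5. gear@(-1, 1, 0) [-x clear] — {bearing, bracket, gear, shaft, spacer}
6. base_plate@(0, -1, -2) [+x clear] — {base_plate, bearing, bracket, gear, shaft, spacer}
7. cap@(0, -1, -3) [-x clear] — {base_plate, bearing, bracket, cap, gear, shaft, spacer}

Valid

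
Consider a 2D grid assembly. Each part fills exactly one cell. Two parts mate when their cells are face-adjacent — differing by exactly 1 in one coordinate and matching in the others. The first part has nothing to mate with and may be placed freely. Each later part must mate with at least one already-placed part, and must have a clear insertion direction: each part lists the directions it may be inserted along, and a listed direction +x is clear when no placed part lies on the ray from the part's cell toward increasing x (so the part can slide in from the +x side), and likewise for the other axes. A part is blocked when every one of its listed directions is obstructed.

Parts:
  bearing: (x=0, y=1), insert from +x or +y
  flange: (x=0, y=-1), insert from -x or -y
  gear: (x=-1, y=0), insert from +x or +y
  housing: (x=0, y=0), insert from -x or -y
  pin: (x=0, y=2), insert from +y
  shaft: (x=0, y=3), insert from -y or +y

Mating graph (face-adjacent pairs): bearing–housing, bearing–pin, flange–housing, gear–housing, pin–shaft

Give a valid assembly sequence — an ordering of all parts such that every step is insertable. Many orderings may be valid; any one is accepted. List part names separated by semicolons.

pin; bearing; housing; gear; flange; shaft

1. pin@(0, 2) [+y clear] — {pin}
2. bearing@(0, 1) [+x clear] — {bearing, pin}
3. housing@(0, 0) [-x clear] — {bearing, housing, pin}
4. gear@(-1, 0) [+y clear] — {bearing, gear, housing, pin}
5. flange@(0, -1) [-x clear] — {bearing, flange, gear, housing, pin}
6. shaft@(0, 3) [+y clear] — {bearing, flange, gear, housing, pin, shaft}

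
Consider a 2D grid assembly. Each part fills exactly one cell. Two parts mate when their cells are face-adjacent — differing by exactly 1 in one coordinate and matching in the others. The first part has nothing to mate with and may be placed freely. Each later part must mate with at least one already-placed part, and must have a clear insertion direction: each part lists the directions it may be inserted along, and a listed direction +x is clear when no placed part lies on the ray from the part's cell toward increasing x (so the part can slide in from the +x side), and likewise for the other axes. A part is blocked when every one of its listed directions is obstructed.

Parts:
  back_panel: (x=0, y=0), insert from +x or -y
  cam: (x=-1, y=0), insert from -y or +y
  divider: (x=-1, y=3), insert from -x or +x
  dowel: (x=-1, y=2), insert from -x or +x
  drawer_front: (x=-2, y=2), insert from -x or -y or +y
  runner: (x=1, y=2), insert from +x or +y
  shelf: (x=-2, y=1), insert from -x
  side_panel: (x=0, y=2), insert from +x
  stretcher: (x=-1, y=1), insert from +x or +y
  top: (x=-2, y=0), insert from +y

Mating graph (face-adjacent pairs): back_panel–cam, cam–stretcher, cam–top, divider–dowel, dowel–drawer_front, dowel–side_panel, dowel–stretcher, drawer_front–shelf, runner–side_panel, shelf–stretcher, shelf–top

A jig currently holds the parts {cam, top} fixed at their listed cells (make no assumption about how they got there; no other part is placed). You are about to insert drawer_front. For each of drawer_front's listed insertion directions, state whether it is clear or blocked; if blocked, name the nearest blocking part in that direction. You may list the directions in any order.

-x: ray from drawer_front(-2, 2) has no placed part ⇒ clear
-y: nearest on ray is top@(-2, 0) ⇒ blocked
+y: ray from drawer_front(-2, 2) has no placed part ⇒ clear

+y: clear; -x: clear; -y: blocked by top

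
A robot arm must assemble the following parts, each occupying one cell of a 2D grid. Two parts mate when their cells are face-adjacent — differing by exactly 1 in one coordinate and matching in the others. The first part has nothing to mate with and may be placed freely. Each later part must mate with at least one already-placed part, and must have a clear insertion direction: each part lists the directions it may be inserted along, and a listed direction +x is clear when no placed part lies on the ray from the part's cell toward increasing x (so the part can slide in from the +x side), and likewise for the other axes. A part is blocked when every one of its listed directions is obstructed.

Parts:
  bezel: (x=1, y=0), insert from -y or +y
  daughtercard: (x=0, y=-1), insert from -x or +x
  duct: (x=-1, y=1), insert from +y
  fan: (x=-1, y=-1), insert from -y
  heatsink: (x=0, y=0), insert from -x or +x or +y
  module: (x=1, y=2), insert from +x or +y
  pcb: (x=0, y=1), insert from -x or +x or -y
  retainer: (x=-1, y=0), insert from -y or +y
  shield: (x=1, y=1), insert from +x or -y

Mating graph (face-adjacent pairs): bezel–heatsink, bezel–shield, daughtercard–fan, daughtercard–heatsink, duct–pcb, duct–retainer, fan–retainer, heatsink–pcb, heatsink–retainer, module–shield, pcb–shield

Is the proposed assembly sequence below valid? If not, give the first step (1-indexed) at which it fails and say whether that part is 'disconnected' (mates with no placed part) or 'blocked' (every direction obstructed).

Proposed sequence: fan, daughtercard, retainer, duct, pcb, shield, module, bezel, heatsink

Invalid at step 9 (blocked)

1. fan@(-1, -1) [-y clear] — {fan}
2. daughtercard@(0, -1) [+x clear] — {daughtercard, fan}
3. retainer@(-1, 0) [+y clear] — {daughtercard, fan, retainer}
4. duct@(-1, 1) [+y clear] — {daughtercard, duct, fan, retainer}
5. pcb@(0, 1) [+x clear] — {daughtercard, duct, fan, pcb, retainer}
6. shield@(1, 1) [+x clear] — {daughtercard, duct, fan, pcb, retainer, shield}
7. module@(1, 2) [+x clear] — {daughtercard, duct, fan, module, pcb, retainer, shield}
8. bezel@(1, 0) [-y clear] — {bezel, daughtercard, duct, fan, module, pcb, retainer, shield}
9. heatsink@(0, 0) — -x/+x/+y all obstructed ⇒ blocked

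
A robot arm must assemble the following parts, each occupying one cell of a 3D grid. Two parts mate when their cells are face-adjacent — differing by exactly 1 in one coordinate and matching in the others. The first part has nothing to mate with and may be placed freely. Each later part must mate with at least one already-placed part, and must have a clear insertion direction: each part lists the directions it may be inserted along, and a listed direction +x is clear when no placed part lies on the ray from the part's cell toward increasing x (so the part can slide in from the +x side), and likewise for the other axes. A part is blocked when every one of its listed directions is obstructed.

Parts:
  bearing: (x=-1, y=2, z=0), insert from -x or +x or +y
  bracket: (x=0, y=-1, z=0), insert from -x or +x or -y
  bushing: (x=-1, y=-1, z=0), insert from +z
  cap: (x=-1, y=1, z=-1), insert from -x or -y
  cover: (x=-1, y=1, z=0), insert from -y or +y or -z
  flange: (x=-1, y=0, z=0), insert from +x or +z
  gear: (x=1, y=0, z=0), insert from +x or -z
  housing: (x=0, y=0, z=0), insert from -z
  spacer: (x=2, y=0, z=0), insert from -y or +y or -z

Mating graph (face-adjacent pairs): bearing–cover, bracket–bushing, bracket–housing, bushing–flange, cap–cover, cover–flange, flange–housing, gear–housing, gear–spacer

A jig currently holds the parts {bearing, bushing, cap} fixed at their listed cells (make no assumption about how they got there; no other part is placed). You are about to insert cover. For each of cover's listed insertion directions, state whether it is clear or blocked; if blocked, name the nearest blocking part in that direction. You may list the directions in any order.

-y: nearest on ray is bushing@(-1, -1, 0) ⇒ blocked
+y: nearest on ray is bearing@(-1, 2, 0) ⇒ blocked
-z: nearest on ray is cap@(-1, 1, -1) ⇒ blocked

+y: blocked by bearing; -y: blocked by bushing; -z: blocked by cap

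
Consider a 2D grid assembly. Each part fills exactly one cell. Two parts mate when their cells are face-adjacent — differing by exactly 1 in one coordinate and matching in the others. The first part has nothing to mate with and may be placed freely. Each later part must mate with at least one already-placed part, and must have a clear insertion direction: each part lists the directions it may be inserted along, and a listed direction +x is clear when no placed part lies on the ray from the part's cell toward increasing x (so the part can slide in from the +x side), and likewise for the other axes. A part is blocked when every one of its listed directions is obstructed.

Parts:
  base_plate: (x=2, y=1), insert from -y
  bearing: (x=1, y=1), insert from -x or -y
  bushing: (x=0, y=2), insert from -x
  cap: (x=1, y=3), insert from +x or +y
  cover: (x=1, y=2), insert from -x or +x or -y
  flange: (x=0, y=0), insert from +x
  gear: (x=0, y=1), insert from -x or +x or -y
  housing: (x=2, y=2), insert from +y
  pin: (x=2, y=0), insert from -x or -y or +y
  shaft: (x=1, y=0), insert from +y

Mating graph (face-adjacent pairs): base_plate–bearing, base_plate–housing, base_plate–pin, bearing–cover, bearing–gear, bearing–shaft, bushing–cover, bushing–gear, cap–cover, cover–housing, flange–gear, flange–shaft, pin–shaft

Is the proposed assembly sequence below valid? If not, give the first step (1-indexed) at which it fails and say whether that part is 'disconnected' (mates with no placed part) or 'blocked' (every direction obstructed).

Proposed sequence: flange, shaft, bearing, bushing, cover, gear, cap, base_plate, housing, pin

Invalid at step 4 (disconnected)

1. flange@(0, 0) [+x clear] — {flange}
2. shaft@(1, 0) [+y clear] — {flange, shaft}
3. bearing@(1, 1) [-x clear] — {bearing, flange, shaft}
4. bushing@(0, 2) — no placed neighbour ⇒ disconnected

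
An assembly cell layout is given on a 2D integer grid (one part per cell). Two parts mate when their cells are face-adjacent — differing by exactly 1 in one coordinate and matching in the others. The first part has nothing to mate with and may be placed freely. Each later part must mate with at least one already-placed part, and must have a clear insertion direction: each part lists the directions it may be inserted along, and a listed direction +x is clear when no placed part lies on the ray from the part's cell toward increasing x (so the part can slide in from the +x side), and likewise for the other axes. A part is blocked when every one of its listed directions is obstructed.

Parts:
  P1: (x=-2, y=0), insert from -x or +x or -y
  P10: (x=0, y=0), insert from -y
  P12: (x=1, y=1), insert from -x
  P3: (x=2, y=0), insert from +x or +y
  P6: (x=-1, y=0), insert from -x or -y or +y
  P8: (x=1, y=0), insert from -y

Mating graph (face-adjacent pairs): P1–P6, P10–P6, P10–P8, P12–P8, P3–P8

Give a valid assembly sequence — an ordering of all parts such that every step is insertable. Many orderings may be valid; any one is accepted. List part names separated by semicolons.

P3; P8; P10; P6; P1; P12

1. P3@(2, 0) [+x clear] — {P3}
2. P8@(1, 0) [-y clear] — {P3, P8}
3. P10@(0, 0) [-y clear] — {P10, P3, P8}
4. P6@(-1, 0) [-x clear] — {P10, P3, P6, P8}
5. P1@(-2, 0) [-x clear] — {P1, P10, P3, P6, P8}
6. P12@(1, 1) [-x clear] — {P1, P10, P12, P3, P6, P8}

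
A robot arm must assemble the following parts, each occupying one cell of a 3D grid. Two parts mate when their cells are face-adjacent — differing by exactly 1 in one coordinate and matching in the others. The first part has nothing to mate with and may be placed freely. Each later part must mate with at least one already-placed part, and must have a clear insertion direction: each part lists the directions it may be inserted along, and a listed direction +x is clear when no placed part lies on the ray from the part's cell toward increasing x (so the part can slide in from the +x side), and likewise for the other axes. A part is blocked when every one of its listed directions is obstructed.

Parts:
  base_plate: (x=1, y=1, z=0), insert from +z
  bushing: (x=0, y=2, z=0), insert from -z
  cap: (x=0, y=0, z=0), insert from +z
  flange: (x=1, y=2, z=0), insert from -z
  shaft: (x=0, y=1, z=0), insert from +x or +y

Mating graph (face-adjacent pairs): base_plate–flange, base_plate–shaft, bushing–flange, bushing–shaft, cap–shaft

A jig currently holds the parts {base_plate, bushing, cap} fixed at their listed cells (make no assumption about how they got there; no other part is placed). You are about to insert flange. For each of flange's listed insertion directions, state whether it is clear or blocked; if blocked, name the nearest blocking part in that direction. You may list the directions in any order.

-z: ray from flange(1, 2, 0) has no placed part ⇒ clear

-z: clear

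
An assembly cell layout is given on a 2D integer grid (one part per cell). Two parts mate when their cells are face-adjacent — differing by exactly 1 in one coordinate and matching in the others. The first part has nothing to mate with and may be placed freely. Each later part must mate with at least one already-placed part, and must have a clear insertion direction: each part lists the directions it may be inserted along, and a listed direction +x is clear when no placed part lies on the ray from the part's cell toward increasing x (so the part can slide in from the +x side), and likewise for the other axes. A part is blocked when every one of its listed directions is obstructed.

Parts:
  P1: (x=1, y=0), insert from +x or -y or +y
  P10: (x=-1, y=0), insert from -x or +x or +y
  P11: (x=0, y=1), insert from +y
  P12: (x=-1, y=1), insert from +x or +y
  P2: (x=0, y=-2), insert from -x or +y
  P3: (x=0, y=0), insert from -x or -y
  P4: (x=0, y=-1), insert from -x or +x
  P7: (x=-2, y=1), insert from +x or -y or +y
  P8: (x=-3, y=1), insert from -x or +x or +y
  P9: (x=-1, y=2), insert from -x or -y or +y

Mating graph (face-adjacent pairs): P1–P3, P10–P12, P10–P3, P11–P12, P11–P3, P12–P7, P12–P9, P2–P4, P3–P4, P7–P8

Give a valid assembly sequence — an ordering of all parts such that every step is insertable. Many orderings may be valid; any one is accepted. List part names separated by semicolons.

P12; P11; P3; P4; P2; P1; P7; P8; P9; P10

1. P12@(-1, 1) [+x clear] — {P12}
2. P11@(0, 1) [+y clear] — {P11, P12}
3. P3@(0, 0) [-x clear] — {P11, P12, P3}
4. P4@(0, -1) [-x clear] — {P11, P12, P3, P4}
5. P2@(0, -2) [-x clear] — {P11, P12, P2, P3, P4}
6. P1@(1, 0) [+x clear] — {P1, P11, P12, P2, P3, P4}
7. P7@(-2, 1) [-y clear] — {P1, P11, P12, P2, P3, P4, P7}
8. P8@(-3, 1) [-x clear] — {P1, P11, P12, P2, P3, P4, P7, P8}
9. P9@(-1, 2) [-x clear] — {P1, P11, P12, P2, P3, P4, P7, P8, P9}
10. P10@(-1, 0) [-x clear] — {P1, P10, P11, P12, P2, P3, P4, P7, P8, P9}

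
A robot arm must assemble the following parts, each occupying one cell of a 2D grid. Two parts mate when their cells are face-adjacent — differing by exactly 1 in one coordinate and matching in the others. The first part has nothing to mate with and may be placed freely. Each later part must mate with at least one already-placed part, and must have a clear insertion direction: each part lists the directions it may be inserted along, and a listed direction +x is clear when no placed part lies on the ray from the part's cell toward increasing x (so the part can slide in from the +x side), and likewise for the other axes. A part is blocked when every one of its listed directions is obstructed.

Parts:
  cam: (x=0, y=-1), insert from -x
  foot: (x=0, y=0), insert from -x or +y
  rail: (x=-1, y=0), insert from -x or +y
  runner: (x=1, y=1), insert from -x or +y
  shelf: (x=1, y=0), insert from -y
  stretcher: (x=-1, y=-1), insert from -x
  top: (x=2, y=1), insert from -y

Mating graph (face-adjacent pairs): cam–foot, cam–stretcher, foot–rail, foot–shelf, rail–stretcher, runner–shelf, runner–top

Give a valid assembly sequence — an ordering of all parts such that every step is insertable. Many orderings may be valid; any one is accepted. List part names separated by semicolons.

1. foot@(0, 0) [-x clear] — {foot}
2. rail@(-1, 0) [-x clear] — {foot, rail}
3. shelf@(1, 0) [-y clear] — {foot, rail, shelf}
4. cam@(0, -1) [-x clear] — {cam, foot, rail, shelf}
5. runner@(1, 1) [-x clear] — {cam, foot, rail, runner, shelf}
6. top@(2, 1) [-y clear] — {cam, foot, rail, runner, shelf, top}
7. stretcher@(-1, -1) [-x clear] — {cam, foot, rail, runner, shelf, stretcher, top}

foot; rail; shelf; cam; runner; top; stretcher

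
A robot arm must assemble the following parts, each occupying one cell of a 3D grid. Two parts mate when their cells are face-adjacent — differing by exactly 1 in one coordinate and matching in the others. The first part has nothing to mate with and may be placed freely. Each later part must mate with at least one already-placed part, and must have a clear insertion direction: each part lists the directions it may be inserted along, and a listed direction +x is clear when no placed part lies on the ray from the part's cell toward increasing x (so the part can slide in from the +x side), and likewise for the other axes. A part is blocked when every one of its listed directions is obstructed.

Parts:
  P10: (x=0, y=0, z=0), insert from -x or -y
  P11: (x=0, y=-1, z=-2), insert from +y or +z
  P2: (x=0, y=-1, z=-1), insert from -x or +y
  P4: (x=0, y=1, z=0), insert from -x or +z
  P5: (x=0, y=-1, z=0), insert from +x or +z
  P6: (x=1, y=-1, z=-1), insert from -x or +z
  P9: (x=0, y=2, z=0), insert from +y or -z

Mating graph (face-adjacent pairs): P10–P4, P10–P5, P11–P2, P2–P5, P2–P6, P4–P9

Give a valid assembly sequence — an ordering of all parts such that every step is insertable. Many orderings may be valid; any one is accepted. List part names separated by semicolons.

P4; P9; P10; P5; P2; P11; P6

1. P4@(0, 1, 0) [-x clear] — {P4}
2. P9@(0, 2, 0) [+y clear] — {P4, P9}
3. P10@(0, 0, 0) [-x clear] — {P10, P4, P9}
4. P5@(0, -1, 0) [+x clear] — {P10, P4, P5, P9}
5. P2@(0, -1, -1) [-x clear] — {P10, P2, P4, P5, P9}
6. P11@(0, -1, -2) [+y clear] — {P10, P11, P2, P4, P5, P9}
7. P6@(1, -1, -1) [+z clear] — {P10, P11, P2, P4, P5, P6, P9}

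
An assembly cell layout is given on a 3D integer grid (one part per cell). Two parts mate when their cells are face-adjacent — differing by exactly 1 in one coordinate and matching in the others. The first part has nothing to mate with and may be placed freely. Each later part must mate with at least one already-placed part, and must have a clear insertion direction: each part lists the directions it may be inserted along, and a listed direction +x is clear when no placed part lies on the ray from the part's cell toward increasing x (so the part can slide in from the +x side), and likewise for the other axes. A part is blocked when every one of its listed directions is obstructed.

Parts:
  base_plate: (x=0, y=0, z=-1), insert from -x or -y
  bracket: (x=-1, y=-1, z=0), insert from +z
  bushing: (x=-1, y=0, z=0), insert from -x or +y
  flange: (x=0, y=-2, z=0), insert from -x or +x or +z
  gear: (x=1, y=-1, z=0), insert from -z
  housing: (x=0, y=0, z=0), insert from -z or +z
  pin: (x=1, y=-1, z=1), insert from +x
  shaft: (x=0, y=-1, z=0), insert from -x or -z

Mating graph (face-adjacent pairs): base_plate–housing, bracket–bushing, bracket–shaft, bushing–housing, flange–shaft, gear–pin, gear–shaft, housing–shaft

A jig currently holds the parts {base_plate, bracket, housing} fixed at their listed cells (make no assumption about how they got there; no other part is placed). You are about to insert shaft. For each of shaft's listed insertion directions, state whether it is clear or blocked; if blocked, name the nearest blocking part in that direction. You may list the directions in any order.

-x: nearest on ray is bracket@(-1, -1, 0) ⇒ blocked
-z: ray from shaft(0, -1, 0) has no placed part ⇒ clear

-x: blocked by bracket; -z: clear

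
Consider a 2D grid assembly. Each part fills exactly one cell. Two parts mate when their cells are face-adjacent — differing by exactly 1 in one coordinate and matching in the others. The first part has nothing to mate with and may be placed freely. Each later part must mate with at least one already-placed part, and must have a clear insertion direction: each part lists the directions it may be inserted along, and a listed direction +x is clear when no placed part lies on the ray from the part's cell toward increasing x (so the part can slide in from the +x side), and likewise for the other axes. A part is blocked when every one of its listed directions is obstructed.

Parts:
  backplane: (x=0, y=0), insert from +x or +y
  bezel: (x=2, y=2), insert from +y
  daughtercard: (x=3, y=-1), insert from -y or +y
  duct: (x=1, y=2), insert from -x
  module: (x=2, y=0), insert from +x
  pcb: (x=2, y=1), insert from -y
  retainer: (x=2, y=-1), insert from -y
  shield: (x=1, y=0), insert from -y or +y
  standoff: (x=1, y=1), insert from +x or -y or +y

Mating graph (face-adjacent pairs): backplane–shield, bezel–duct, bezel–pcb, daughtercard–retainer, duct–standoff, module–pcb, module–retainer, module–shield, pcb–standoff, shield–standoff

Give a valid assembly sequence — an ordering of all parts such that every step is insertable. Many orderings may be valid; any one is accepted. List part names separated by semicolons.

1. shield@(1, 0) [-y clear] — {shield}
2. standoff@(1, 1) [+x clear] — {shield, standoff}
3. backplane@(0, 0) [+y clear] — {backplane, shield, standoff}
4. duct@(1, 2) [-x clear] — {backplane, duct, shield, standoff}
5. bezel@(2, 2) [+y clear] — {backplane, bezel, duct, shield, standoff}
6. pcb@(2, 1) [-y clear] — {backplane, bezel, duct, pcb, shield, standoff}
7. module@(2, 0) [+x clear] — {backplane, bezel, duct, module, pcb, shield, standoff}
8. retainer@(2, -1) [-y clear] — {backplane, bezel, duct, module, pcb, retainer, shield, standoff}
9. daughtercard@(3, -1) [-y clear] — {backplane, bezel, daughtercard, duct, module, pcb, retainer, shield, standoff}

shield; standoff; backplane; duct; bezel; pcb; module; retainer; daughtercard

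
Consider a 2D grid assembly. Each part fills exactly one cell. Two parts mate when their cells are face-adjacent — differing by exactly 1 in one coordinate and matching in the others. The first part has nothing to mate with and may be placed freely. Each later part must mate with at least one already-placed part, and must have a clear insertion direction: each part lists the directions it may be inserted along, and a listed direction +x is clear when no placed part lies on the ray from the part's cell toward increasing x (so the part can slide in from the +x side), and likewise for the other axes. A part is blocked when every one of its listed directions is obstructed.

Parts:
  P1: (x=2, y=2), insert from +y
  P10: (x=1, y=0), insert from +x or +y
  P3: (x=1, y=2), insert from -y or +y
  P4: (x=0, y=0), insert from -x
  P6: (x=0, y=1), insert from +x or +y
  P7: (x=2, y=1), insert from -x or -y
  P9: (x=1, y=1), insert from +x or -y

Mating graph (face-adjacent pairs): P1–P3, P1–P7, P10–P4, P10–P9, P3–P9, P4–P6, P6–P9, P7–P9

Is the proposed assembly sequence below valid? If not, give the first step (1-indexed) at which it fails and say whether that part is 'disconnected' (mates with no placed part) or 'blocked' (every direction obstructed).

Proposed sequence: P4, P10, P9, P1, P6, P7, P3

Invalid at step 4 (disconnected)

1. P4@(0, 0) [-x clear] — {P4}
2. P10@(1, 0) [+x clear] — {P10, P4}
3. P9@(1, 1) [+x clear] — {P10, P4, P9}
4. P1@(2, 2) — no placed neighbour ⇒ disconnected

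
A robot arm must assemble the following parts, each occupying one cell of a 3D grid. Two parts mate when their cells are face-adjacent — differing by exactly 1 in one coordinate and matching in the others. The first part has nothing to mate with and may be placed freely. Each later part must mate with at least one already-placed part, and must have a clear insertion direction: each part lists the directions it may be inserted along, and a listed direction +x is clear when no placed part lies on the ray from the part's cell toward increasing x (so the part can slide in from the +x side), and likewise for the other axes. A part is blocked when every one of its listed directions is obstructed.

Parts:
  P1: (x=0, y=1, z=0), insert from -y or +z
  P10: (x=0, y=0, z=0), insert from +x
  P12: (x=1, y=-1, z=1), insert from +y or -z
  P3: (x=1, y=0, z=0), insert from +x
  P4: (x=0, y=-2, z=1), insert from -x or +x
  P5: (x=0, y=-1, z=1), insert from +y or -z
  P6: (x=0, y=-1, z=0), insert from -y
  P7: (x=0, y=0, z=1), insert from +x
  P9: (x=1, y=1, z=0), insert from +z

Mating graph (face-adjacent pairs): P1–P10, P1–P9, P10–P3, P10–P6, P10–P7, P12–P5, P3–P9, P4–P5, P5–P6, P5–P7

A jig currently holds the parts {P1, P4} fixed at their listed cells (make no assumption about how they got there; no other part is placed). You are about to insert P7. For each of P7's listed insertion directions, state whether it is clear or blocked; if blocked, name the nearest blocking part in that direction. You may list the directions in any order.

+x: clear

+x: ray from P7(0, 0, 1) has no placed part ⇒ clear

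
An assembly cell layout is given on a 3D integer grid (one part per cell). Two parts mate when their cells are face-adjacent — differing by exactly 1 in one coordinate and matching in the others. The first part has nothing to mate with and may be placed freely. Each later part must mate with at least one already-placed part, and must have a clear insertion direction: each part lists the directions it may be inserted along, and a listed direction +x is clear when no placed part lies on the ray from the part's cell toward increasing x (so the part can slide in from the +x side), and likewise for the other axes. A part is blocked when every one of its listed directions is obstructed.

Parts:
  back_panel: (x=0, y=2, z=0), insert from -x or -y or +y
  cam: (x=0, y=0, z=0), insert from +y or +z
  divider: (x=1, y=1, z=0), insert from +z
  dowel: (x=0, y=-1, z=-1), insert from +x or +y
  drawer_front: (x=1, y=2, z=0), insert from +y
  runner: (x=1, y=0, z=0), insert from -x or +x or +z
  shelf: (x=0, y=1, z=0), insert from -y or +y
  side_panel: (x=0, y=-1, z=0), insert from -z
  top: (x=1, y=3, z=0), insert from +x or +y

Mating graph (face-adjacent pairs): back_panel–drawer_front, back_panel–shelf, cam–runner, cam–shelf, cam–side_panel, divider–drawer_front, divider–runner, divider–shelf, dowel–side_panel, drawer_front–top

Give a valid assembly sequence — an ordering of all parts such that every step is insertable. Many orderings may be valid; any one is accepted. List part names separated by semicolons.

drawer_front; top; back_panel; shelf; cam; runner; divider; side_panel; dowel

1. drawer_front@(1, 2, 0) [+y clear] — {drawer_front}
2. top@(1, 3, 0) [+x clear] — {drawer_front, top}
3. back_panel@(0, 2, 0) [-x clear] — {back_panel, drawer_front, top}
4. shelf@(0, 1, 0) [-y clear] — {back_panel, drawer_front, shelf, top}
5. cam@(0, 0, 0) [+z clear] — {back_panel, cam, drawer_front, shelf, top}
6. runner@(1, 0, 0) [+x clear] — {back_panel, cam, drawer_front, runner, shelf, top}
7. divider@(1, 1, 0) [+z clear] — {back_panel, cam, divider, drawer_front, runner, shelf, top}
8. side_panel@(0, -1, 0) [-z clear] — {back_panel, cam, divider, drawer_front, runner, shelf, side_panel, top}
9. dowel@(0, -1, -1) [+x clear] — {back_panel, cam, divider, dowel, drawer_front, runner, shelf, side_panel, top}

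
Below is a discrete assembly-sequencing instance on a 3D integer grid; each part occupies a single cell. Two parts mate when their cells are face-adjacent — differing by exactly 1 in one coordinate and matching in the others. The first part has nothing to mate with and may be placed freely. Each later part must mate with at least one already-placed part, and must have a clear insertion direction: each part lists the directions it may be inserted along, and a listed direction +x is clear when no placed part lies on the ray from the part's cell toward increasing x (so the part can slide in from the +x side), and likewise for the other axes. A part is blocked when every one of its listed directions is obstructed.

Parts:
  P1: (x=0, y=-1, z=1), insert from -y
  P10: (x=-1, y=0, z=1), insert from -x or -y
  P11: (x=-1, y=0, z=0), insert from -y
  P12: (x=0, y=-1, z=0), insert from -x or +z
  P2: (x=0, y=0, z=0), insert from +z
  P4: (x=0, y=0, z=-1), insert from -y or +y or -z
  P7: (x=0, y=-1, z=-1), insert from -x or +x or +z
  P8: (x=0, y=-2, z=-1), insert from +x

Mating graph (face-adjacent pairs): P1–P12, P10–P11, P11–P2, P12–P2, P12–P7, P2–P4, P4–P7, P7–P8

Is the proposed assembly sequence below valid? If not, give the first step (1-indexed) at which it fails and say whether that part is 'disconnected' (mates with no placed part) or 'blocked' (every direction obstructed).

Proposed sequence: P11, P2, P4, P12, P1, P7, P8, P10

1. P11@(-1, 0, 0) [-y clear] — {P11}
2. P2@(0, 0, 0) [+z clear] — {P11, P2}
3. P4@(0, 0, -1) [-y clear] — {P11, P2, P4}
4. P12@(0, -1, 0) [-x clear] — {P11, P12, P2, P4}
5. P1@(0, -1, 1) [-y clear] — {P1, P11, P12, P2, P4}
6. P7@(0, -1, -1) [-x clear] — {P1, P11, P12, P2, P4, P7}
7. P8@(0, -2, -1) [+x clear] — {P1, P11, P12, P2, P4, P7, P8}
8. P10@(-1, 0, 1) [-x clear] — {P1, P10, P11, P12, P2, P4, P7, P8}

Valid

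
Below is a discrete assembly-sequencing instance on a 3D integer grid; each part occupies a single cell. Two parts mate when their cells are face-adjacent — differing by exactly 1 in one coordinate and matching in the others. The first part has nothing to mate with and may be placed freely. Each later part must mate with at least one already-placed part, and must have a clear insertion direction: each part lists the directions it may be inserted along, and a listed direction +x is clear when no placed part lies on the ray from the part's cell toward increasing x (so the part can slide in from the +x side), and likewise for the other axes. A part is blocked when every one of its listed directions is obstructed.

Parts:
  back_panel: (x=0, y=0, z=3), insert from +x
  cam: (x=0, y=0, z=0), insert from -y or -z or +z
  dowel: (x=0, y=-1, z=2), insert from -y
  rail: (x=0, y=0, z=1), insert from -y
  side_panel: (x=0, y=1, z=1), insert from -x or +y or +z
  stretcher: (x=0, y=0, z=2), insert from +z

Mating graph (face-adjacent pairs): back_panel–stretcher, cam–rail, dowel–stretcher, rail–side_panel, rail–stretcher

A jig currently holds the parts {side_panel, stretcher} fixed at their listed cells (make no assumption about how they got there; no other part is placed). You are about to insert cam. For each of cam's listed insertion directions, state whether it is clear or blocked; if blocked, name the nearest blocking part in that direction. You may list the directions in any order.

-y: ray from cam(0, 0, 0) has no placed part ⇒ clear
-z: ray from cam(0, 0, 0) has no placed part ⇒ clear
+z: nearest on ray is stretcher@(0, 0, 2) ⇒ blocked

+z: blocked by stretcher; -y: clear; -z: clear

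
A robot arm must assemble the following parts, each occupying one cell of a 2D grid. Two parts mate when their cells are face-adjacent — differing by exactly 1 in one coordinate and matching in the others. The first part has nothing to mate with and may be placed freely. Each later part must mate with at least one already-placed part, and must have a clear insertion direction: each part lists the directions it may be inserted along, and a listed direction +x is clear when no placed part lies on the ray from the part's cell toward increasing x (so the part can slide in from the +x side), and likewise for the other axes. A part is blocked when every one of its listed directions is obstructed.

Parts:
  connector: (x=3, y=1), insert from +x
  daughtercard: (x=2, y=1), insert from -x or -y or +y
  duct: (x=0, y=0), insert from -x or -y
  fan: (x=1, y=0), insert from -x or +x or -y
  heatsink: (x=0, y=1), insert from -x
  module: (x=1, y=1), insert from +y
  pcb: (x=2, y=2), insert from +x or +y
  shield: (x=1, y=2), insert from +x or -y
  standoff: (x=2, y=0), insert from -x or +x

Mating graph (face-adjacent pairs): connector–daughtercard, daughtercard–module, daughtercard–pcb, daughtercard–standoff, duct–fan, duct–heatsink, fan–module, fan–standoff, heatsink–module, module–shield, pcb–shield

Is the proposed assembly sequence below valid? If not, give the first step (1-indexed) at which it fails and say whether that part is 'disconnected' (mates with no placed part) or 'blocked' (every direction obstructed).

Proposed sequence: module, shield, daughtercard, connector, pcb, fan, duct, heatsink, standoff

1. module@(1, 1) [+y clear] — {module}
2. shield@(1, 2) [+x clear] — {module, shield}
3. daughtercard@(2, 1) [-y clear] — {daughtercard, module, shield}
4. connector@(3, 1) [+x clear] — {connector, daughtercard, module, shield}
5. pcb@(2, 2) [+x clear] — {connector, daughtercard, module, pcb, shield}
6. fan@(1, 0) [-x clear] — {connector, daughtercard, fan, module, pcb, shield}
7. duct@(0, 0) [-x clear] — {connector, daughtercard, duct, fan, module, pcb, shield}
8. heatsink@(0, 1) [-x clear] — {connector, daughtercard, duct, fan, heatsink, module, pcb, shield}
9. standoff@(2, 0) [+x clear] — {connector, daughtercard, duct, fan, heatsink, module, pcb, shield, standoff}

Valid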